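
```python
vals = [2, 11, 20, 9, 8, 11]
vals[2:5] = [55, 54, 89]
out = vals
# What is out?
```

vals starts as [2, 11, 20, 9, 8, 11] (length 6). The slice vals[2:5] covers indices [2, 3, 4] with values [20, 9, 8]. Replacing that slice with [55, 54, 89] (same length) produces [2, 11, 55, 54, 89, 11].

[2, 11, 55, 54, 89, 11]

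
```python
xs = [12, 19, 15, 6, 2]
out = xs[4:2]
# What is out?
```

xs has length 5. The slice xs[4:2] resolves to an empty index range, so the result is [].

[]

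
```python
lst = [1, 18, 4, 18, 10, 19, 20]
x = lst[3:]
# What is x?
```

lst has length 7. The slice lst[3:] selects indices [3, 4, 5, 6] (3->18, 4->10, 5->19, 6->20), giving [18, 10, 19, 20].

[18, 10, 19, 20]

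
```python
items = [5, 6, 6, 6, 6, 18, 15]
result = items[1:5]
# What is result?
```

items has length 7. The slice items[1:5] selects indices [1, 2, 3, 4] (1->6, 2->6, 3->6, 4->6), giving [6, 6, 6, 6].

[6, 6, 6, 6]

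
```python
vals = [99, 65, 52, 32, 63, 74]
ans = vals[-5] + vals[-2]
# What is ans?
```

vals has length 6. Negative index -5 maps to positive index 6 + (-5) = 1. vals[1] = 65.
vals has length 6. Negative index -2 maps to positive index 6 + (-2) = 4. vals[4] = 63.
Sum: 65 + 63 = 128.

128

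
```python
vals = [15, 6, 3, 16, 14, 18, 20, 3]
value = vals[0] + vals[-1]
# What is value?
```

vals has length 8. vals[0] = 15.
vals has length 8. Negative index -1 maps to positive index 8 + (-1) = 7. vals[7] = 3.
Sum: 15 + 3 = 18.

18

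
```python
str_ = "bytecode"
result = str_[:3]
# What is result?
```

str_ has length 8. The slice str_[:3] selects indices [0, 1, 2] (0->'b', 1->'y', 2->'t'), giving 'byt'.

'byt'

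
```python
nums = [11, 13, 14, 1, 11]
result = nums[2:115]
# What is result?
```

nums has length 5. The slice nums[2:115] selects indices [2, 3, 4] (2->14, 3->1, 4->11), giving [14, 1, 11].

[14, 1, 11]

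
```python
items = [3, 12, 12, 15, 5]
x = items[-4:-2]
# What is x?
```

items has length 5. The slice items[-4:-2] selects indices [1, 2] (1->12, 2->12), giving [12, 12].

[12, 12]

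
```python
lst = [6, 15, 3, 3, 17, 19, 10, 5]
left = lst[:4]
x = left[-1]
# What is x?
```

lst has length 8. The slice lst[:4] selects indices [0, 1, 2, 3] (0->6, 1->15, 2->3, 3->3), giving [6, 15, 3, 3]. So left = [6, 15, 3, 3]. Then left[-1] = 3.

3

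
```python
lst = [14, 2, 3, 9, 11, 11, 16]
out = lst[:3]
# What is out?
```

lst has length 7. The slice lst[:3] selects indices [0, 1, 2] (0->14, 1->2, 2->3), giving [14, 2, 3].

[14, 2, 3]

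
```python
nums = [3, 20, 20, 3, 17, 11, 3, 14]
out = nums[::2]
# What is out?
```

nums has length 8. The slice nums[::2] selects indices [0, 2, 4, 6] (0->3, 2->20, 4->17, 6->3), giving [3, 20, 17, 3].

[3, 20, 17, 3]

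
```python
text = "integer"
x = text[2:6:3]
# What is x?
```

text has length 7. The slice text[2:6:3] selects indices [2, 5] (2->'t', 5->'e'), giving 'te'.

'te'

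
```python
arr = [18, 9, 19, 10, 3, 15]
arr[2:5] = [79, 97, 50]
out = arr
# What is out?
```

arr starts as [18, 9, 19, 10, 3, 15] (length 6). The slice arr[2:5] covers indices [2, 3, 4] with values [19, 10, 3]. Replacing that slice with [79, 97, 50] (same length) produces [18, 9, 79, 97, 50, 15].

[18, 9, 79, 97, 50, 15]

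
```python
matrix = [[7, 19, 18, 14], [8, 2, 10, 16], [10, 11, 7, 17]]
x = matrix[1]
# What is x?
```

matrix has 3 rows. Row 1 is [8, 2, 10, 16].

[8, 2, 10, 16]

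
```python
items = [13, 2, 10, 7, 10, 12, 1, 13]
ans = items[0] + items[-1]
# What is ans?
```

items has length 8. items[0] = 13.
items has length 8. Negative index -1 maps to positive index 8 + (-1) = 7. items[7] = 13.
Sum: 13 + 13 = 26.

26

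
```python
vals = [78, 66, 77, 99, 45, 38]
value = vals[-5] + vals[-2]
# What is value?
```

vals has length 6. Negative index -5 maps to positive index 6 + (-5) = 1. vals[1] = 66.
vals has length 6. Negative index -2 maps to positive index 6 + (-2) = 4. vals[4] = 45.
Sum: 66 + 45 = 111.

111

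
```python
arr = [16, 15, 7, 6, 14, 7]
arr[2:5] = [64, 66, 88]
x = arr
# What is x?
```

arr starts as [16, 15, 7, 6, 14, 7] (length 6). The slice arr[2:5] covers indices [2, 3, 4] with values [7, 6, 14]. Replacing that slice with [64, 66, 88] (same length) produces [16, 15, 64, 66, 88, 7].

[16, 15, 64, 66, 88, 7]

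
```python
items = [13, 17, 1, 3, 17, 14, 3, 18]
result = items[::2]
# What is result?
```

items has length 8. The slice items[::2] selects indices [0, 2, 4, 6] (0->13, 2->1, 4->17, 6->3), giving [13, 1, 17, 3].

[13, 1, 17, 3]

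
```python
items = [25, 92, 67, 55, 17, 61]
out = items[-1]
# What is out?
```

items has length 6. Negative index -1 maps to positive index 6 + (-1) = 5. items[5] = 61.

61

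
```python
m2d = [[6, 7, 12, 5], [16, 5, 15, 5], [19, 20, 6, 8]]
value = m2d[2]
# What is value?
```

m2d has 3 rows. Row 2 is [19, 20, 6, 8].

[19, 20, 6, 8]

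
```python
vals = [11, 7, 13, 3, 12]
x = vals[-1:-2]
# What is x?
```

vals has length 5. The slice vals[-1:-2] resolves to an empty index range, so the result is [].

[]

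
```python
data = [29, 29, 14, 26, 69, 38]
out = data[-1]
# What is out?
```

data has length 6. Negative index -1 maps to positive index 6 + (-1) = 5. data[5] = 38.

38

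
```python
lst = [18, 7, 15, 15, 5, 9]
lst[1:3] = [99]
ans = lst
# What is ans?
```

lst starts as [18, 7, 15, 15, 5, 9] (length 6). The slice lst[1:3] covers indices [1, 2] with values [7, 15]. Replacing that slice with [99] (different length) produces [18, 99, 15, 5, 9].

[18, 99, 15, 5, 9]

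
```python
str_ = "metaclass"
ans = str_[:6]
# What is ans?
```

str_ has length 9. The slice str_[:6] selects indices [0, 1, 2, 3, 4, 5] (0->'m', 1->'e', 2->'t', 3->'a', 4->'c', 5->'l'), giving 'metacl'.

'metacl'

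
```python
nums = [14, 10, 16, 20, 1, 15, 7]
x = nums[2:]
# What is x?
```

nums has length 7. The slice nums[2:] selects indices [2, 3, 4, 5, 6] (2->16, 3->20, 4->1, 5->15, 6->7), giving [16, 20, 1, 15, 7].

[16, 20, 1, 15, 7]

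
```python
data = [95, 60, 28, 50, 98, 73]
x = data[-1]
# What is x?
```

data has length 6. Negative index -1 maps to positive index 6 + (-1) = 5. data[5] = 73.

73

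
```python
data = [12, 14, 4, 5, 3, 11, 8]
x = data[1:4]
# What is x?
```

data has length 7. The slice data[1:4] selects indices [1, 2, 3] (1->14, 2->4, 3->5), giving [14, 4, 5].

[14, 4, 5]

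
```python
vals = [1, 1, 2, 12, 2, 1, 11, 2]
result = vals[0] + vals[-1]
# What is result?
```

vals has length 8. vals[0] = 1.
vals has length 8. Negative index -1 maps to positive index 8 + (-1) = 7. vals[7] = 2.
Sum: 1 + 2 = 3.

3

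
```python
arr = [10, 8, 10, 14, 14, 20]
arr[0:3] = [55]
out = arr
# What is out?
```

arr starts as [10, 8, 10, 14, 14, 20] (length 6). The slice arr[0:3] covers indices [0, 1, 2] with values [10, 8, 10]. Replacing that slice with [55] (different length) produces [55, 14, 14, 20].

[55, 14, 14, 20]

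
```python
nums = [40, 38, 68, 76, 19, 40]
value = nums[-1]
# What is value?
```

nums has length 6. Negative index -1 maps to positive index 6 + (-1) = 5. nums[5] = 40.

40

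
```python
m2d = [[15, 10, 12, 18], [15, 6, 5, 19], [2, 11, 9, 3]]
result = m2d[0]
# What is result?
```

m2d has 3 rows. Row 0 is [15, 10, 12, 18].

[15, 10, 12, 18]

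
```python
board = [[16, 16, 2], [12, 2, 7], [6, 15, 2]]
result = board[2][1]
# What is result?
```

board[2] = [6, 15, 2]. Taking column 1 of that row yields 15.

15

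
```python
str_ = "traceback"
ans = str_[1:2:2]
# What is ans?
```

str_ has length 9. The slice str_[1:2:2] selects indices [1] (1->'r'), giving 'r'.

'r'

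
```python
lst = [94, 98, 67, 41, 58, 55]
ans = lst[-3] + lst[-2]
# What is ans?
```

lst has length 6. Negative index -3 maps to positive index 6 + (-3) = 3. lst[3] = 41.
lst has length 6. Negative index -2 maps to positive index 6 + (-2) = 4. lst[4] = 58.
Sum: 41 + 58 = 99.

99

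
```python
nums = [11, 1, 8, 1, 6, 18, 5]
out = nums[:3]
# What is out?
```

nums has length 7. The slice nums[:3] selects indices [0, 1, 2] (0->11, 1->1, 2->8), giving [11, 1, 8].

[11, 1, 8]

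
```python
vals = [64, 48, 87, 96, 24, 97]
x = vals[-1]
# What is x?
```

vals has length 6. Negative index -1 maps to positive index 6 + (-1) = 5. vals[5] = 97.

97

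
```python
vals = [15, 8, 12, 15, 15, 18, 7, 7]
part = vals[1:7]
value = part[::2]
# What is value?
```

vals has length 8. The slice vals[1:7] selects indices [1, 2, 3, 4, 5, 6] (1->8, 2->12, 3->15, 4->15, 5->18, 6->7), giving [8, 12, 15, 15, 18, 7]. So part = [8, 12, 15, 15, 18, 7]. part has length 6. The slice part[::2] selects indices [0, 2, 4] (0->8, 2->15, 4->18), giving [8, 15, 18].

[8, 15, 18]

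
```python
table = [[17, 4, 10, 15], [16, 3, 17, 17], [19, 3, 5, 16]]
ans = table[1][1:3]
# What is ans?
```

table[1] = [16, 3, 17, 17]. table[1] has length 4. The slice table[1][1:3] selects indices [1, 2] (1->3, 2->17), giving [3, 17].

[3, 17]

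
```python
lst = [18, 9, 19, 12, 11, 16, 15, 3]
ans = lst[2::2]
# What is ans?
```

lst has length 8. The slice lst[2::2] selects indices [2, 4, 6] (2->19, 4->11, 6->15), giving [19, 11, 15].

[19, 11, 15]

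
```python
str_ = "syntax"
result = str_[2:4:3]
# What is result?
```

str_ has length 6. The slice str_[2:4:3] selects indices [2] (2->'n'), giving 'n'.

'n'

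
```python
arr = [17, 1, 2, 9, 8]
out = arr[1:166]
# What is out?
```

arr has length 5. The slice arr[1:166] selects indices [1, 2, 3, 4] (1->1, 2->2, 3->9, 4->8), giving [1, 2, 9, 8].

[1, 2, 9, 8]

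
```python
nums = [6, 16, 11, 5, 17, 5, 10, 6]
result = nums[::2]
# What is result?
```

nums has length 8. The slice nums[::2] selects indices [0, 2, 4, 6] (0->6, 2->11, 4->17, 6->10), giving [6, 11, 17, 10].

[6, 11, 17, 10]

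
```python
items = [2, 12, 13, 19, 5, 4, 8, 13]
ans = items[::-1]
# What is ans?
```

items has length 8. The slice items[::-1] selects indices [7, 6, 5, 4, 3, 2, 1, 0] (7->13, 6->8, 5->4, 4->5, 3->19, 2->13, 1->12, 0->2), giving [13, 8, 4, 5, 19, 13, 12, 2].

[13, 8, 4, 5, 19, 13, 12, 2]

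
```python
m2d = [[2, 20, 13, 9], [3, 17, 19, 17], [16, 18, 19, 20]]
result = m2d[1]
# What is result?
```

m2d has 3 rows. Row 1 is [3, 17, 19, 17].

[3, 17, 19, 17]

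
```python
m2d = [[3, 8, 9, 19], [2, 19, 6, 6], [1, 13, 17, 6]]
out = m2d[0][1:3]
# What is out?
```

m2d[0] = [3, 8, 9, 19]. m2d[0] has length 4. The slice m2d[0][1:3] selects indices [1, 2] (1->8, 2->9), giving [8, 9].

[8, 9]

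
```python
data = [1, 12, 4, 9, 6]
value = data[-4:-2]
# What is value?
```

data has length 5. The slice data[-4:-2] selects indices [1, 2] (1->12, 2->4), giving [12, 4].

[12, 4]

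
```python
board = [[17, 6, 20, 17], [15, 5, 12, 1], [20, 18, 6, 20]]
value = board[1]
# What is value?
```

board has 3 rows. Row 1 is [15, 5, 12, 1].

[15, 5, 12, 1]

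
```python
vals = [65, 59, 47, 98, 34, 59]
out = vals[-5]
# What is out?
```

vals has length 6. Negative index -5 maps to positive index 6 + (-5) = 1. vals[1] = 59.

59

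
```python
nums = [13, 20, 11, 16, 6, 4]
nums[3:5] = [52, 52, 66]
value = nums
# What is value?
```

nums starts as [13, 20, 11, 16, 6, 4] (length 6). The slice nums[3:5] covers indices [3, 4] with values [16, 6]. Replacing that slice with [52, 52, 66] (different length) produces [13, 20, 11, 52, 52, 66, 4].

[13, 20, 11, 52, 52, 66, 4]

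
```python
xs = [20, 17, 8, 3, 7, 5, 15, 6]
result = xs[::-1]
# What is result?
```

xs has length 8. The slice xs[::-1] selects indices [7, 6, 5, 4, 3, 2, 1, 0] (7->6, 6->15, 5->5, 4->7, 3->3, 2->8, 1->17, 0->20), giving [6, 15, 5, 7, 3, 8, 17, 20].

[6, 15, 5, 7, 3, 8, 17, 20]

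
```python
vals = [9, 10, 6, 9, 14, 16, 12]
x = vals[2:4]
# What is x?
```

vals has length 7. The slice vals[2:4] selects indices [2, 3] (2->6, 3->9), giving [6, 9].

[6, 9]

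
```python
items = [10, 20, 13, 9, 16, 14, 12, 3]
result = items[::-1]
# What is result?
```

items has length 8. The slice items[::-1] selects indices [7, 6, 5, 4, 3, 2, 1, 0] (7->3, 6->12, 5->14, 4->16, 3->9, 2->13, 1->20, 0->10), giving [3, 12, 14, 16, 9, 13, 20, 10].

[3, 12, 14, 16, 9, 13, 20, 10]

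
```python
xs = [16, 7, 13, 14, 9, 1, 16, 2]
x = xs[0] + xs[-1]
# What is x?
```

xs has length 8. xs[0] = 16.
xs has length 8. Negative index -1 maps to positive index 8 + (-1) = 7. xs[7] = 2.
Sum: 16 + 2 = 18.

18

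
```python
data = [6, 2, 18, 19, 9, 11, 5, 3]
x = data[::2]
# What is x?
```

data has length 8. The slice data[::2] selects indices [0, 2, 4, 6] (0->6, 2->18, 4->9, 6->5), giving [6, 18, 9, 5].

[6, 18, 9, 5]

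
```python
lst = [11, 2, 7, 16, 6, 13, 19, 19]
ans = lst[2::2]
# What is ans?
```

lst has length 8. The slice lst[2::2] selects indices [2, 4, 6] (2->7, 4->6, 6->19), giving [7, 6, 19].

[7, 6, 19]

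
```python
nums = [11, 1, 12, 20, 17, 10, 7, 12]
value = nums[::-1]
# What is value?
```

nums has length 8. The slice nums[::-1] selects indices [7, 6, 5, 4, 3, 2, 1, 0] (7->12, 6->7, 5->10, 4->17, 3->20, 2->12, 1->1, 0->11), giving [12, 7, 10, 17, 20, 12, 1, 11].

[12, 7, 10, 17, 20, 12, 1, 11]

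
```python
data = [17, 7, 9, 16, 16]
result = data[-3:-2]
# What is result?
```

data has length 5. The slice data[-3:-2] selects indices [2] (2->9), giving [9].

[9]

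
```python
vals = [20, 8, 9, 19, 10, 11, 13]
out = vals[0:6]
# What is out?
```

vals has length 7. The slice vals[0:6] selects indices [0, 1, 2, 3, 4, 5] (0->20, 1->8, 2->9, 3->19, 4->10, 5->11), giving [20, 8, 9, 19, 10, 11].

[20, 8, 9, 19, 10, 11]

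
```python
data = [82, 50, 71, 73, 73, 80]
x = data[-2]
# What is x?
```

data has length 6. Negative index -2 maps to positive index 6 + (-2) = 4. data[4] = 73.

73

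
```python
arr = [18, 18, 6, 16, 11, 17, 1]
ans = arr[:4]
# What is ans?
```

arr has length 7. The slice arr[:4] selects indices [0, 1, 2, 3] (0->18, 1->18, 2->6, 3->16), giving [18, 18, 6, 16].

[18, 18, 6, 16]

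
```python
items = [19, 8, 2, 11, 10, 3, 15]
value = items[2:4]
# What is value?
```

items has length 7. The slice items[2:4] selects indices [2, 3] (2->2, 3->11), giving [2, 11].

[2, 11]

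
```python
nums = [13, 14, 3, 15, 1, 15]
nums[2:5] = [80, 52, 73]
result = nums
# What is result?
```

nums starts as [13, 14, 3, 15, 1, 15] (length 6). The slice nums[2:5] covers indices [2, 3, 4] with values [3, 15, 1]. Replacing that slice with [80, 52, 73] (same length) produces [13, 14, 80, 52, 73, 15].

[13, 14, 80, 52, 73, 15]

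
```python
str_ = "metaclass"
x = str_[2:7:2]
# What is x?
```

str_ has length 9. The slice str_[2:7:2] selects indices [2, 4, 6] (2->'t', 4->'c', 6->'a'), giving 'tca'.

'tca'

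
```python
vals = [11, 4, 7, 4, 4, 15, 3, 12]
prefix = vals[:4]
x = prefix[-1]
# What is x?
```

vals has length 8. The slice vals[:4] selects indices [0, 1, 2, 3] (0->11, 1->4, 2->7, 3->4), giving [11, 4, 7, 4]. So prefix = [11, 4, 7, 4]. Then prefix[-1] = 4.

4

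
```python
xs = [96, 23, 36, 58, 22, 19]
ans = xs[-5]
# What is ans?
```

xs has length 6. Negative index -5 maps to positive index 6 + (-5) = 1. xs[1] = 23.

23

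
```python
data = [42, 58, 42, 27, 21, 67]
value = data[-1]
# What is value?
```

data has length 6. Negative index -1 maps to positive index 6 + (-1) = 5. data[5] = 67.

67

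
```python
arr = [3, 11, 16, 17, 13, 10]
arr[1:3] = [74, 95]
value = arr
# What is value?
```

arr starts as [3, 11, 16, 17, 13, 10] (length 6). The slice arr[1:3] covers indices [1, 2] with values [11, 16]. Replacing that slice with [74, 95] (same length) produces [3, 74, 95, 17, 13, 10].

[3, 74, 95, 17, 13, 10]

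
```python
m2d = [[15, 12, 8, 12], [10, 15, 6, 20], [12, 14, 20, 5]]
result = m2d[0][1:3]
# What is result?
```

m2d[0] = [15, 12, 8, 12]. m2d[0] has length 4. The slice m2d[0][1:3] selects indices [1, 2] (1->12, 2->8), giving [12, 8].

[12, 8]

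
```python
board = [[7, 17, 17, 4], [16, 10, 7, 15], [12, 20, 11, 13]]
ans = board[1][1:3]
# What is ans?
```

board[1] = [16, 10, 7, 15]. board[1] has length 4. The slice board[1][1:3] selects indices [1, 2] (1->10, 2->7), giving [10, 7].

[10, 7]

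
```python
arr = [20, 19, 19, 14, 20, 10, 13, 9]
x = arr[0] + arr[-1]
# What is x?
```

arr has length 8. arr[0] = 20.
arr has length 8. Negative index -1 maps to positive index 8 + (-1) = 7. arr[7] = 9.
Sum: 20 + 9 = 29.

29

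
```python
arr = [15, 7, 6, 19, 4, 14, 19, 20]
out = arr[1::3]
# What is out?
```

arr has length 8. The slice arr[1::3] selects indices [1, 4, 7] (1->7, 4->4, 7->20), giving [7, 4, 20].

[7, 4, 20]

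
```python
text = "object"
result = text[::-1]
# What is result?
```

text has length 6. The slice text[::-1] selects indices [5, 4, 3, 2, 1, 0] (5->'t', 4->'c', 3->'e', 2->'j', 1->'b', 0->'o'), giving 'tcejbo'.

'tcejbo'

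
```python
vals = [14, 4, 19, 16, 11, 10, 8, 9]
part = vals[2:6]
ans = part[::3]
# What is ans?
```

vals has length 8. The slice vals[2:6] selects indices [2, 3, 4, 5] (2->19, 3->16, 4->11, 5->10), giving [19, 16, 11, 10]. So part = [19, 16, 11, 10]. part has length 4. The slice part[::3] selects indices [0, 3] (0->19, 3->10), giving [19, 10].

[19, 10]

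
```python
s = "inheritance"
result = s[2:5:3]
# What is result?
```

s has length 11. The slice s[2:5:3] selects indices [2] (2->'h'), giving 'h'.

'h'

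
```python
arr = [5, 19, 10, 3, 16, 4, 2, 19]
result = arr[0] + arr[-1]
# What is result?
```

arr has length 8. arr[0] = 5.
arr has length 8. Negative index -1 maps to positive index 8 + (-1) = 7. arr[7] = 19.
Sum: 5 + 19 = 24.

24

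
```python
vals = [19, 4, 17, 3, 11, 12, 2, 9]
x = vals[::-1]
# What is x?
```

vals has length 8. The slice vals[::-1] selects indices [7, 6, 5, 4, 3, 2, 1, 0] (7->9, 6->2, 5->12, 4->11, 3->3, 2->17, 1->4, 0->19), giving [9, 2, 12, 11, 3, 17, 4, 19].

[9, 2, 12, 11, 3, 17, 4, 19]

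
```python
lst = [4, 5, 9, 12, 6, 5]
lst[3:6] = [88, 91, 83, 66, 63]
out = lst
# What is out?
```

lst starts as [4, 5, 9, 12, 6, 5] (length 6). The slice lst[3:6] covers indices [3, 4, 5] with values [12, 6, 5]. Replacing that slice with [88, 91, 83, 66, 63] (different length) produces [4, 5, 9, 88, 91, 83, 66, 63].

[4, 5, 9, 88, 91, 83, 66, 63]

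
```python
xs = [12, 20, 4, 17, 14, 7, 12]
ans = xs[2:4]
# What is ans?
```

xs has length 7. The slice xs[2:4] selects indices [2, 3] (2->4, 3->17), giving [4, 17].

[4, 17]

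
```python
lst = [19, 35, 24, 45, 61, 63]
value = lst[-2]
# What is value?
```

lst has length 6. Negative index -2 maps to positive index 6 + (-2) = 4. lst[4] = 61.

61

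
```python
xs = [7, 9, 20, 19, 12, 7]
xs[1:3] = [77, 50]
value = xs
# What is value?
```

xs starts as [7, 9, 20, 19, 12, 7] (length 6). The slice xs[1:3] covers indices [1, 2] with values [9, 20]. Replacing that slice with [77, 50] (same length) produces [7, 77, 50, 19, 12, 7].

[7, 77, 50, 19, 12, 7]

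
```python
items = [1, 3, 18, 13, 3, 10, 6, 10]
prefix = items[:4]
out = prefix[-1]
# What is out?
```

items has length 8. The slice items[:4] selects indices [0, 1, 2, 3] (0->1, 1->3, 2->18, 3->13), giving [1, 3, 18, 13]. So prefix = [1, 3, 18, 13]. Then prefix[-1] = 13.

13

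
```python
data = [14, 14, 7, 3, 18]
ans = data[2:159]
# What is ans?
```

data has length 5. The slice data[2:159] selects indices [2, 3, 4] (2->7, 3->3, 4->18), giving [7, 3, 18].

[7, 3, 18]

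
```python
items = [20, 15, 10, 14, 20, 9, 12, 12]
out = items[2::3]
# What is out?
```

items has length 8. The slice items[2::3] selects indices [2, 5] (2->10, 5->9), giving [10, 9].

[10, 9]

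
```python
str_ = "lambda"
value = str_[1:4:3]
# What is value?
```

str_ has length 6. The slice str_[1:4:3] selects indices [1] (1->'a'), giving 'a'.

'a'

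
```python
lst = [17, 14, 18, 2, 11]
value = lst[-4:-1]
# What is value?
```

lst has length 5. The slice lst[-4:-1] selects indices [1, 2, 3] (1->14, 2->18, 3->2), giving [14, 18, 2].

[14, 18, 2]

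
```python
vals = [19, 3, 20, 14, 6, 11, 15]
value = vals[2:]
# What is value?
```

vals has length 7. The slice vals[2:] selects indices [2, 3, 4, 5, 6] (2->20, 3->14, 4->6, 5->11, 6->15), giving [20, 14, 6, 11, 15].

[20, 14, 6, 11, 15]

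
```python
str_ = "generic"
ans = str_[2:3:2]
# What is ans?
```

str_ has length 7. The slice str_[2:3:2] selects indices [2] (2->'n'), giving 'n'.

'n'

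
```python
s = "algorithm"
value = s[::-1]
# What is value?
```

s has length 9. The slice s[::-1] selects indices [8, 7, 6, 5, 4, 3, 2, 1, 0] (8->'m', 7->'h', 6->'t', 5->'i', 4->'r', 3->'o', 2->'g', 1->'l', 0->'a'), giving 'mhtirogla'.

'mhtirogla'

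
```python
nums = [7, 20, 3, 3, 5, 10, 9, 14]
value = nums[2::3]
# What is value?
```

nums has length 8. The slice nums[2::3] selects indices [2, 5] (2->3, 5->10), giving [3, 10].

[3, 10]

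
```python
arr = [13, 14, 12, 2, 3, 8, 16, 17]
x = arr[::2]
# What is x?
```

arr has length 8. The slice arr[::2] selects indices [0, 2, 4, 6] (0->13, 2->12, 4->3, 6->16), giving [13, 12, 3, 16].

[13, 12, 3, 16]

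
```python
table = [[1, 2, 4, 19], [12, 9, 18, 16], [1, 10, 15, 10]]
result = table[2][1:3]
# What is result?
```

table[2] = [1, 10, 15, 10]. table[2] has length 4. The slice table[2][1:3] selects indices [1, 2] (1->10, 2->15), giving [10, 15].

[10, 15]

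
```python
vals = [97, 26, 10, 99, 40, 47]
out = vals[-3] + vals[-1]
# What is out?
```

vals has length 6. Negative index -3 maps to positive index 6 + (-3) = 3. vals[3] = 99.
vals has length 6. Negative index -1 maps to positive index 6 + (-1) = 5. vals[5] = 47.
Sum: 99 + 47 = 146.

146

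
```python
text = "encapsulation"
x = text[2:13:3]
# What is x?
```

text has length 13. The slice text[2:13:3] selects indices [2, 5, 8, 11] (2->'c', 5->'s', 8->'a', 11->'o'), giving 'csao'.

'csao'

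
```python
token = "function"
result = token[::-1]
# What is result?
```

token has length 8. The slice token[::-1] selects indices [7, 6, 5, 4, 3, 2, 1, 0] (7->'n', 6->'o', 5->'i', 4->'t', 3->'c', 2->'n', 1->'u', 0->'f'), giving 'noitcnuf'.

'noitcnuf'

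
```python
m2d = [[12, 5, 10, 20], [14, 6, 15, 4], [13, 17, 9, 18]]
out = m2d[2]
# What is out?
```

m2d has 3 rows. Row 2 is [13, 17, 9, 18].

[13, 17, 9, 18]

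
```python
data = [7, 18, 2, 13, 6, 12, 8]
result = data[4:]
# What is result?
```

data has length 7. The slice data[4:] selects indices [4, 5, 6] (4->6, 5->12, 6->8), giving [6, 12, 8].

[6, 12, 8]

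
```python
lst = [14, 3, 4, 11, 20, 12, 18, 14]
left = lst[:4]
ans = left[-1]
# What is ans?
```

lst has length 8. The slice lst[:4] selects indices [0, 1, 2, 3] (0->14, 1->3, 2->4, 3->11), giving [14, 3, 4, 11]. So left = [14, 3, 4, 11]. Then left[-1] = 11.

11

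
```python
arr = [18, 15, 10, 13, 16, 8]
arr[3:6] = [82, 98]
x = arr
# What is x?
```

arr starts as [18, 15, 10, 13, 16, 8] (length 6). The slice arr[3:6] covers indices [3, 4, 5] with values [13, 16, 8]. Replacing that slice with [82, 98] (different length) produces [18, 15, 10, 82, 98].

[18, 15, 10, 82, 98]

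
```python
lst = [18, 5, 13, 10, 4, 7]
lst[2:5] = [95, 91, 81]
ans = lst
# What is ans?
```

lst starts as [18, 5, 13, 10, 4, 7] (length 6). The slice lst[2:5] covers indices [2, 3, 4] with values [13, 10, 4]. Replacing that slice with [95, 91, 81] (same length) produces [18, 5, 95, 91, 81, 7].

[18, 5, 95, 91, 81, 7]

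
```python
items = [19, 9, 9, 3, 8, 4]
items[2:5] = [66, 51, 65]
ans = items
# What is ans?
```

items starts as [19, 9, 9, 3, 8, 4] (length 6). The slice items[2:5] covers indices [2, 3, 4] with values [9, 3, 8]. Replacing that slice with [66, 51, 65] (same length) produces [19, 9, 66, 51, 65, 4].

[19, 9, 66, 51, 65, 4]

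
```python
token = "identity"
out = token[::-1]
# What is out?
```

token has length 8. The slice token[::-1] selects indices [7, 6, 5, 4, 3, 2, 1, 0] (7->'y', 6->'t', 5->'i', 4->'t', 3->'n', 2->'e', 1->'d', 0->'i'), giving 'ytitnedi'.

'ytitnedi'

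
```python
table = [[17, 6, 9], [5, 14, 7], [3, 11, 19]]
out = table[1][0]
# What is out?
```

table[1] = [5, 14, 7]. Taking column 0 of that row yields 5.

5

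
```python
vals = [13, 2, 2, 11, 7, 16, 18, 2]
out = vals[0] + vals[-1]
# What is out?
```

vals has length 8. vals[0] = 13.
vals has length 8. Negative index -1 maps to positive index 8 + (-1) = 7. vals[7] = 2.
Sum: 13 + 2 = 15.

15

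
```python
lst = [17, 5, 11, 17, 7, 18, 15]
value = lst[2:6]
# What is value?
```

lst has length 7. The slice lst[2:6] selects indices [2, 3, 4, 5] (2->11, 3->17, 4->7, 5->18), giving [11, 17, 7, 18].

[11, 17, 7, 18]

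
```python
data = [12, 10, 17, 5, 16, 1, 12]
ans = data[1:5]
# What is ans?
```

data has length 7. The slice data[1:5] selects indices [1, 2, 3, 4] (1->10, 2->17, 3->5, 4->16), giving [10, 17, 5, 16].

[10, 17, 5, 16]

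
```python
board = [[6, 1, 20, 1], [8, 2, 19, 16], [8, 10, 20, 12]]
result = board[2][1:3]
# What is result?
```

board[2] = [8, 10, 20, 12]. board[2] has length 4. The slice board[2][1:3] selects indices [1, 2] (1->10, 2->20), giving [10, 20].

[10, 20]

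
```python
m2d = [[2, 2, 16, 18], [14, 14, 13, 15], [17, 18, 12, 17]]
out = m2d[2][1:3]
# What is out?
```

m2d[2] = [17, 18, 12, 17]. m2d[2] has length 4. The slice m2d[2][1:3] selects indices [1, 2] (1->18, 2->12), giving [18, 12].

[18, 12]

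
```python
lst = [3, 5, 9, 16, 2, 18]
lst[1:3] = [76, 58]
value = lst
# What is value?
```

lst starts as [3, 5, 9, 16, 2, 18] (length 6). The slice lst[1:3] covers indices [1, 2] with values [5, 9]. Replacing that slice with [76, 58] (same length) produces [3, 76, 58, 16, 2, 18].

[3, 76, 58, 16, 2, 18]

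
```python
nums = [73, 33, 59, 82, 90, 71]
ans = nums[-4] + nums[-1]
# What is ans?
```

nums has length 6. Negative index -4 maps to positive index 6 + (-4) = 2. nums[2] = 59.
nums has length 6. Negative index -1 maps to positive index 6 + (-1) = 5. nums[5] = 71.
Sum: 59 + 71 = 130.

130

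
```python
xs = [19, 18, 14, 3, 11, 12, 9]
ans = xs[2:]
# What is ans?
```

xs has length 7. The slice xs[2:] selects indices [2, 3, 4, 5, 6] (2->14, 3->3, 4->11, 5->12, 6->9), giving [14, 3, 11, 12, 9].

[14, 3, 11, 12, 9]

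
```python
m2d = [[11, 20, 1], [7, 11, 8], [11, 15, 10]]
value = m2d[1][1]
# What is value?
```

m2d[1] = [7, 11, 8]. Taking column 1 of that row yields 11.

11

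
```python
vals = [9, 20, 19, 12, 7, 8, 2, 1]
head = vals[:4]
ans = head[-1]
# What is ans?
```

vals has length 8. The slice vals[:4] selects indices [0, 1, 2, 3] (0->9, 1->20, 2->19, 3->12), giving [9, 20, 19, 12]. So head = [9, 20, 19, 12]. Then head[-1] = 12.

12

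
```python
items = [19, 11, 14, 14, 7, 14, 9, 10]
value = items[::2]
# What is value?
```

items has length 8. The slice items[::2] selects indices [0, 2, 4, 6] (0->19, 2->14, 4->7, 6->9), giving [19, 14, 7, 9].

[19, 14, 7, 9]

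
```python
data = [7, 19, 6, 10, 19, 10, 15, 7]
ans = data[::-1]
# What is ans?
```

data has length 8. The slice data[::-1] selects indices [7, 6, 5, 4, 3, 2, 1, 0] (7->7, 6->15, 5->10, 4->19, 3->10, 2->6, 1->19, 0->7), giving [7, 15, 10, 19, 10, 6, 19, 7].

[7, 15, 10, 19, 10, 6, 19, 7]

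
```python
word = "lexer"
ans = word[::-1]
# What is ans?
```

word has length 5. The slice word[::-1] selects indices [4, 3, 2, 1, 0] (4->'r', 3->'e', 2->'x', 1->'e', 0->'l'), giving 'rexel'.

'rexel'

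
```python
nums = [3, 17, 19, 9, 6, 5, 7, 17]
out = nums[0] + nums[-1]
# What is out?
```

nums has length 8. nums[0] = 3.
nums has length 8. Negative index -1 maps to positive index 8 + (-1) = 7. nums[7] = 17.
Sum: 3 + 17 = 20.

20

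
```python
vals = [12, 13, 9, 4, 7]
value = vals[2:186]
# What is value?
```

vals has length 5. The slice vals[2:186] selects indices [2, 3, 4] (2->9, 3->4, 4->7), giving [9, 4, 7].

[9, 4, 7]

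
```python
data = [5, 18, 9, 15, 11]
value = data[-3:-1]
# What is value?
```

data has length 5. The slice data[-3:-1] selects indices [2, 3] (2->9, 3->15), giving [9, 15].

[9, 15]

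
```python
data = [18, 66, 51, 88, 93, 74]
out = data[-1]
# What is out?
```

data has length 6. Negative index -1 maps to positive index 6 + (-1) = 5. data[5] = 74.

74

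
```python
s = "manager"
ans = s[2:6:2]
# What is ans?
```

s has length 7. The slice s[2:6:2] selects indices [2, 4] (2->'n', 4->'g'), giving 'ng'.

'ng'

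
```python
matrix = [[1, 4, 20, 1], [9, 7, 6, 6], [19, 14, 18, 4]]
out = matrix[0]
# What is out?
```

matrix has 3 rows. Row 0 is [1, 4, 20, 1].

[1, 4, 20, 1]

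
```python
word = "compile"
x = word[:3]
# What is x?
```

word has length 7. The slice word[:3] selects indices [0, 1, 2] (0->'c', 1->'o', 2->'m'), giving 'com'.

'com'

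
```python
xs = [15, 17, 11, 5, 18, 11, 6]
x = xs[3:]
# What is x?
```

xs has length 7. The slice xs[3:] selects indices [3, 4, 5, 6] (3->5, 4->18, 5->11, 6->6), giving [5, 18, 11, 6].

[5, 18, 11, 6]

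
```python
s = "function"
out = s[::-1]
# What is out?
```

s has length 8. The slice s[::-1] selects indices [7, 6, 5, 4, 3, 2, 1, 0] (7->'n', 6->'o', 5->'i', 4->'t', 3->'c', 2->'n', 1->'u', 0->'f'), giving 'noitcnuf'.

'noitcnuf'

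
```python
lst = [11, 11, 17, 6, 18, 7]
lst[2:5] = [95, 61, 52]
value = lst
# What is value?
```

lst starts as [11, 11, 17, 6, 18, 7] (length 6). The slice lst[2:5] covers indices [2, 3, 4] with values [17, 6, 18]. Replacing that slice with [95, 61, 52] (same length) produces [11, 11, 95, 61, 52, 7].

[11, 11, 95, 61, 52, 7]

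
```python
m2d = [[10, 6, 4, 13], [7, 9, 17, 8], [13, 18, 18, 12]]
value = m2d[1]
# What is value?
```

m2d has 3 rows. Row 1 is [7, 9, 17, 8].

[7, 9, 17, 8]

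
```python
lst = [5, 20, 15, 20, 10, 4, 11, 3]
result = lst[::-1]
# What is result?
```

lst has length 8. The slice lst[::-1] selects indices [7, 6, 5, 4, 3, 2, 1, 0] (7->3, 6->11, 5->4, 4->10, 3->20, 2->15, 1->20, 0->5), giving [3, 11, 4, 10, 20, 15, 20, 5].

[3, 11, 4, 10, 20, 15, 20, 5]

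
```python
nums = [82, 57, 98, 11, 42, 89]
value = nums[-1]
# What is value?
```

nums has length 6. Negative index -1 maps to positive index 6 + (-1) = 5. nums[5] = 89.

89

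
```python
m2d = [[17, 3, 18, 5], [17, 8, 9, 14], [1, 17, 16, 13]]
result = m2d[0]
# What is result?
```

m2d has 3 rows. Row 0 is [17, 3, 18, 5].

[17, 3, 18, 5]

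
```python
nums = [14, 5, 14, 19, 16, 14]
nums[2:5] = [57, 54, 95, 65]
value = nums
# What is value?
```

nums starts as [14, 5, 14, 19, 16, 14] (length 6). The slice nums[2:5] covers indices [2, 3, 4] with values [14, 19, 16]. Replacing that slice with [57, 54, 95, 65] (different length) produces [14, 5, 57, 54, 95, 65, 14].

[14, 5, 57, 54, 95, 65, 14]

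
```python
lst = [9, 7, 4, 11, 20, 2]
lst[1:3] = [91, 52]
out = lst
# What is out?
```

lst starts as [9, 7, 4, 11, 20, 2] (length 6). The slice lst[1:3] covers indices [1, 2] with values [7, 4]. Replacing that slice with [91, 52] (same length) produces [9, 91, 52, 11, 20, 2].

[9, 91, 52, 11, 20, 2]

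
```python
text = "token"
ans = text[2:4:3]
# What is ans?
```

text has length 5. The slice text[2:4:3] selects indices [2] (2->'k'), giving 'k'.

'k'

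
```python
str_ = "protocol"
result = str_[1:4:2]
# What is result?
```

str_ has length 8. The slice str_[1:4:2] selects indices [1, 3] (1->'r', 3->'t'), giving 'rt'.

'rt'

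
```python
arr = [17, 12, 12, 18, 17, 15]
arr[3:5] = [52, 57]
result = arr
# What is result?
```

arr starts as [17, 12, 12, 18, 17, 15] (length 6). The slice arr[3:5] covers indices [3, 4] with values [18, 17]. Replacing that slice with [52, 57] (same length) produces [17, 12, 12, 52, 57, 15].

[17, 12, 12, 52, 57, 15]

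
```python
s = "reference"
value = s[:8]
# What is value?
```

s has length 9. The slice s[:8] selects indices [0, 1, 2, 3, 4, 5, 6, 7] (0->'r', 1->'e', 2->'f', 3->'e', 4->'r', 5->'e', 6->'n', 7->'c'), giving 'referenc'.

'referenc'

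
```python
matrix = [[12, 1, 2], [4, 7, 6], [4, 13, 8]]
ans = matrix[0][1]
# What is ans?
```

matrix[0] = [12, 1, 2]. Taking column 1 of that row yields 1.

1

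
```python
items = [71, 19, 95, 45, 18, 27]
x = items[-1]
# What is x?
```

items has length 6. Negative index -1 maps to positive index 6 + (-1) = 5. items[5] = 27.

27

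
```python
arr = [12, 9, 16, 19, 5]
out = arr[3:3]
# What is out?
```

arr has length 5. The slice arr[3:3] resolves to an empty index range, so the result is [].

[]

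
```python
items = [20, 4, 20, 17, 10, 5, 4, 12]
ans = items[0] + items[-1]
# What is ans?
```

items has length 8. items[0] = 20.
items has length 8. Negative index -1 maps to positive index 8 + (-1) = 7. items[7] = 12.
Sum: 20 + 12 = 32.

32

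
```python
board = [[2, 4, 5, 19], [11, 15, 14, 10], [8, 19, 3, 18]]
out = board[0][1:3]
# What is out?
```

board[0] = [2, 4, 5, 19]. board[0] has length 4. The slice board[0][1:3] selects indices [1, 2] (1->4, 2->5), giving [4, 5].

[4, 5]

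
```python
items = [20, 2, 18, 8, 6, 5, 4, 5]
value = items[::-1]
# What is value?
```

items has length 8. The slice items[::-1] selects indices [7, 6, 5, 4, 3, 2, 1, 0] (7->5, 6->4, 5->5, 4->6, 3->8, 2->18, 1->2, 0->20), giving [5, 4, 5, 6, 8, 18, 2, 20].

[5, 4, 5, 6, 8, 18, 2, 20]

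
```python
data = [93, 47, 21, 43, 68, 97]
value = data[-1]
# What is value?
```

data has length 6. Negative index -1 maps to positive index 6 + (-1) = 5. data[5] = 97.

97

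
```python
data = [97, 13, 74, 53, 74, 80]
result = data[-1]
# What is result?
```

data has length 6. Negative index -1 maps to positive index 6 + (-1) = 5. data[5] = 80.

80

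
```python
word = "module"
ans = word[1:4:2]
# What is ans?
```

word has length 6. The slice word[1:4:2] selects indices [1, 3] (1->'o', 3->'u'), giving 'ou'.

'ou'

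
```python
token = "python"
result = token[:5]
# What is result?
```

token has length 6. The slice token[:5] selects indices [0, 1, 2, 3, 4] (0->'p', 1->'y', 2->'t', 3->'h', 4->'o'), giving 'pytho'.

'pytho'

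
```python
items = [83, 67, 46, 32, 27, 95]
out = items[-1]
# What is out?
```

items has length 6. Negative index -1 maps to positive index 6 + (-1) = 5. items[5] = 95.

95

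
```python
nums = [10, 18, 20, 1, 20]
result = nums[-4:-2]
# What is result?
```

nums has length 5. The slice nums[-4:-2] selects indices [1, 2] (1->18, 2->20), giving [18, 20].

[18, 20]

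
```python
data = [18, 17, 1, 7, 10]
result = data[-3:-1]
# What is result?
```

data has length 5. The slice data[-3:-1] selects indices [2, 3] (2->1, 3->7), giving [1, 7].

[1, 7]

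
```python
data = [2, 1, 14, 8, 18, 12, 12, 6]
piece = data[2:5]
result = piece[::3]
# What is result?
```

data has length 8. The slice data[2:5] selects indices [2, 3, 4] (2->14, 3->8, 4->18), giving [14, 8, 18]. So piece = [14, 8, 18]. piece has length 3. The slice piece[::3] selects indices [0] (0->14), giving [14].

[14]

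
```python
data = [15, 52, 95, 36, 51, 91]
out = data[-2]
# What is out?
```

data has length 6. Negative index -2 maps to positive index 6 + (-2) = 4. data[4] = 51.

51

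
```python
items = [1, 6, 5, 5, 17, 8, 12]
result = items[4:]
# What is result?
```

items has length 7. The slice items[4:] selects indices [4, 5, 6] (4->17, 5->8, 6->12), giving [17, 8, 12].

[17, 8, 12]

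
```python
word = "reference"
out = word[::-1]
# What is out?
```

word has length 9. The slice word[::-1] selects indices [8, 7, 6, 5, 4, 3, 2, 1, 0] (8->'e', 7->'c', 6->'n', 5->'e', 4->'r', 3->'e', 2->'f', 1->'e', 0->'r'), giving 'ecnerefer'.

'ecnerefer'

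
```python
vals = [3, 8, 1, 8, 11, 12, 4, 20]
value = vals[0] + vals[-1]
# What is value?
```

vals has length 8. vals[0] = 3.
vals has length 8. Negative index -1 maps to positive index 8 + (-1) = 7. vals[7] = 20.
Sum: 3 + 20 = 23.

23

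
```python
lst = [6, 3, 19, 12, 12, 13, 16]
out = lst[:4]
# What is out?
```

lst has length 7. The slice lst[:4] selects indices [0, 1, 2, 3] (0->6, 1->3, 2->19, 3->12), giving [6, 3, 19, 12].

[6, 3, 19, 12]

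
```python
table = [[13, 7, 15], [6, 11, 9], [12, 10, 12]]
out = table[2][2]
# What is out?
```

table[2] = [12, 10, 12]. Taking column 2 of that row yields 12.

12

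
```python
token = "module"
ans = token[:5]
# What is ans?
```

token has length 6. The slice token[:5] selects indices [0, 1, 2, 3, 4] (0->'m', 1->'o', 2->'d', 3->'u', 4->'l'), giving 'modul'.

'modul'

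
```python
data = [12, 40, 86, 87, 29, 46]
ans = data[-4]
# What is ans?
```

data has length 6. Negative index -4 maps to positive index 6 + (-4) = 2. data[2] = 86.

86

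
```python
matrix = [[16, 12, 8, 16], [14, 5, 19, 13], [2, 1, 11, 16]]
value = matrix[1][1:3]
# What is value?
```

matrix[1] = [14, 5, 19, 13]. matrix[1] has length 4. The slice matrix[1][1:3] selects indices [1, 2] (1->5, 2->19), giving [5, 19].

[5, 19]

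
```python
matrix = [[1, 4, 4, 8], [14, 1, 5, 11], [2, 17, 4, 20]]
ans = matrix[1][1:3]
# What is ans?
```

matrix[1] = [14, 1, 5, 11]. matrix[1] has length 4. The slice matrix[1][1:3] selects indices [1, 2] (1->1, 2->5), giving [1, 5].

[1, 5]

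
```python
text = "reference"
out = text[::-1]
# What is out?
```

text has length 9. The slice text[::-1] selects indices [8, 7, 6, 5, 4, 3, 2, 1, 0] (8->'e', 7->'c', 6->'n', 5->'e', 4->'r', 3->'e', 2->'f', 1->'e', 0->'r'), giving 'ecnerefer'.

'ecnerefer'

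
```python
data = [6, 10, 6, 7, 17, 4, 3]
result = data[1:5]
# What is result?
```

data has length 7. The slice data[1:5] selects indices [1, 2, 3, 4] (1->10, 2->6, 3->7, 4->17), giving [10, 6, 7, 17].

[10, 6, 7, 17]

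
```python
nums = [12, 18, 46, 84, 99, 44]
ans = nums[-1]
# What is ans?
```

nums has length 6. Negative index -1 maps to positive index 6 + (-1) = 5. nums[5] = 44.

44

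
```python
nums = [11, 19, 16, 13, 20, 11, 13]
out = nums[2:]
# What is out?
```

nums has length 7. The slice nums[2:] selects indices [2, 3, 4, 5, 6] (2->16, 3->13, 4->20, 5->11, 6->13), giving [16, 13, 20, 11, 13].

[16, 13, 20, 11, 13]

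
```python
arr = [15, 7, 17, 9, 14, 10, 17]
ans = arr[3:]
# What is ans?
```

arr has length 7. The slice arr[3:] selects indices [3, 4, 5, 6] (3->9, 4->14, 5->10, 6->17), giving [9, 14, 10, 17].

[9, 14, 10, 17]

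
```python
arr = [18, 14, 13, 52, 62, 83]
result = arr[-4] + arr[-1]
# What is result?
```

arr has length 6. Negative index -4 maps to positive index 6 + (-4) = 2. arr[2] = 13.
arr has length 6. Negative index -1 maps to positive index 6 + (-1) = 5. arr[5] = 83.
Sum: 13 + 83 = 96.

96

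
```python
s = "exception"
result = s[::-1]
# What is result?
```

s has length 9. The slice s[::-1] selects indices [8, 7, 6, 5, 4, 3, 2, 1, 0] (8->'n', 7->'o', 6->'i', 5->'t', 4->'p', 3->'e', 2->'c', 1->'x', 0->'e'), giving 'noitpecxe'.

'noitpecxe'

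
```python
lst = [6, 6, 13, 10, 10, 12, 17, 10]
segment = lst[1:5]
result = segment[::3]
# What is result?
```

lst has length 8. The slice lst[1:5] selects indices [1, 2, 3, 4] (1->6, 2->13, 3->10, 4->10), giving [6, 13, 10, 10]. So segment = [6, 13, 10, 10]. segment has length 4. The slice segment[::3] selects indices [0, 3] (0->6, 3->10), giving [6, 10].

[6, 10]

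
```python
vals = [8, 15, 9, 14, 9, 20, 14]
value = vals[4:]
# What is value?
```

vals has length 7. The slice vals[4:] selects indices [4, 5, 6] (4->9, 5->20, 6->14), giving [9, 20, 14].

[9, 20, 14]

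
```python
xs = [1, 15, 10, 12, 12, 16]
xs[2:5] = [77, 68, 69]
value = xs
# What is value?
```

xs starts as [1, 15, 10, 12, 12, 16] (length 6). The slice xs[2:5] covers indices [2, 3, 4] with values [10, 12, 12]. Replacing that slice with [77, 68, 69] (same length) produces [1, 15, 77, 68, 69, 16].

[1, 15, 77, 68, 69, 16]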